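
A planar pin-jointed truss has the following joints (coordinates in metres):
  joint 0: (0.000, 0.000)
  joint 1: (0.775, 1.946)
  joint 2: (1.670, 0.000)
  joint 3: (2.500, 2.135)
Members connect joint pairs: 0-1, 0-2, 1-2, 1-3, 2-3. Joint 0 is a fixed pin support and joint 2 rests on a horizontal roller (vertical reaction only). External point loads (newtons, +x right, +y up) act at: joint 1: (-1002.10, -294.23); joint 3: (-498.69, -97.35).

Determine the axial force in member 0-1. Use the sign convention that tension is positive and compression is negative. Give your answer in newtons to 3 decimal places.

N=4 nodes, M=5 members, R=3 reactions → 2N=8, M+R=8
member 0 (0-1): L=2.0946, (cx,cy)=(0.3700,0.9290)
member 1 (0-2): L=1.6700, (cx,cy)=(1.0000,0.0000)
member 2 (1-2): L=2.1419, (cx,cy)=(0.4178,-0.9085)
member 3 (1-3): L=1.7353, (cx,cy)=(0.9941,0.1089)
member 4 (2-3): L=2.2907, (cx,cy)=(0.3623,0.9320)
solve A·x = −loads:
  F[0-1] = -2060.8106 N (compression)
  F[0-2] = -738.3087 N (compression)
  F[1-2] = +1725.4426 N (tension)
  F[1-3] = -484.2276 N (compression)
  F[2-3] = -47.8637 N (compression)
  Rx@0 = +1500.7900 N
  Ry@0 = +1914.5659 N
  Ry@2 = -1522.9859 N

-2060.811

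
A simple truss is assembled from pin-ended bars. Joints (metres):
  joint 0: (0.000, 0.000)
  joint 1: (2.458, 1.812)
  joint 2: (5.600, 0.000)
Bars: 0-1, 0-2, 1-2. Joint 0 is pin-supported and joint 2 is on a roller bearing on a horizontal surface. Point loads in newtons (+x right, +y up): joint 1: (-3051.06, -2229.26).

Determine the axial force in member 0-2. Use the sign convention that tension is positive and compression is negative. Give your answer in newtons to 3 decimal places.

-15.172

N=3 nodes, M=3 members, R=3 reactions → 2N=6, M+R=6
member 0 (0-1): L=3.0537, (cx,cy)=(0.8049,0.5934)
member 1 (0-2): L=5.6000, (cx,cy)=(1.0000,0.0000)
member 2 (1-2): L=3.6271, (cx,cy)=(0.8663,-0.4996)
solve A·x = −loads:
  F[0-1] = -3771.6445 N (compression)
  F[0-2] = -15.1723 N (compression)
  F[1-2] = +17.5146 N (tension)
  Rx@0 = +3051.0600 N
  Ry@0 = +2238.0099 N
  Ry@2 = -8.7499 N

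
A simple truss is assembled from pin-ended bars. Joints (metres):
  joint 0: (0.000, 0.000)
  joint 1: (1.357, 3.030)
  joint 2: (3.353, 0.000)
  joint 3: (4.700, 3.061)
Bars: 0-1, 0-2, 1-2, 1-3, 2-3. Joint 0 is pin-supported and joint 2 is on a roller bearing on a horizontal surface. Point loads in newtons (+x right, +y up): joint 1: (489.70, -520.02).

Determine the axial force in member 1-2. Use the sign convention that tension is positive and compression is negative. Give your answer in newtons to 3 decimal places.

-781.933

N=4 nodes, M=5 members, R=3 reactions → 2N=8, M+R=8
member 0 (0-1): L=3.3200, (cx,cy)=(0.4087,0.9127)
member 1 (0-2): L=3.3530, (cx,cy)=(1.0000,0.0000)
member 2 (1-2): L=3.6283, (cx,cy)=(0.5501,-0.8351)
member 3 (1-3): L=3.3431, (cx,cy)=(1.0000,0.0093)
member 4 (2-3): L=3.3443, (cx,cy)=(0.4028,0.9153)
solve A·x = −loads:
  F[0-1] = +145.6905 N (tension)
  F[0-2] = +430.1511 N (tension)
  F[1-2] = -781.9329 N (compression)
  F[1-3] = -0.0000 N (compression)
  F[2-3] = +0.0000 N (tension)
  Rx@0 = -489.7000 N
  Ry@0 = -132.9648 N
  Ry@2 = +652.9848 N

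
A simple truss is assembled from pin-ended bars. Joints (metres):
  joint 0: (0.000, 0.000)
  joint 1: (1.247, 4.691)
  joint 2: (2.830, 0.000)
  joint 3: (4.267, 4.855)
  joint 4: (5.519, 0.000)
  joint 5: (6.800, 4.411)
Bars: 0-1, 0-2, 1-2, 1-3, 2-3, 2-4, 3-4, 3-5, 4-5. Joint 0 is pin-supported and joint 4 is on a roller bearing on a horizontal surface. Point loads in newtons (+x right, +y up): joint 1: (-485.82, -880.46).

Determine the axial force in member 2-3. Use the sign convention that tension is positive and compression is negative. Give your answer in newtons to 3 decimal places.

-229.996

N=6 nodes, M=9 members, R=3 reactions → 2N=12, M+R=12
member 0 (0-1): L=4.8539, (cx,cy)=(0.2569,0.9664)
member 1 (0-2): L=2.8300, (cx,cy)=(1.0000,0.0000)
member 2 (1-2): L=4.9509, (cx,cy)=(0.3197,-0.9475)
member 3 (1-3): L=3.0244, (cx,cy)=(0.9985,0.0542)
member 4 (2-3): L=5.0632, (cx,cy)=(0.2838,0.9589)
member 5 (2-4): L=2.6890, (cx,cy)=(1.0000,0.0000)
member 6 (3-4): L=5.0138, (cx,cy)=(0.2497,-0.9683)
member 7 (3-5): L=2.5716, (cx,cy)=(0.9850,-0.1727)
member 8 (4-5): L=4.5932, (cx,cy)=(0.2789,0.9603)
solve A·x = −loads:
  F[0-1] = -1132.4664 N (compression)
  F[0-2] = -194.8826 N (compression)
  F[1-2] = +232.7568 N (tension)
  F[1-3] = +120.6384 N (tension)
  F[2-3] = -229.9958 N (compression)
  F[2-4] = -55.1852 N (compression)
  F[3-4] = +220.9977 N (tension)
  F[3-5] = -0.0000 N (tension)
  F[4-5] = +0.0000 N (tension)
  Rx@0 = +485.8200 N
  Ry@0 = +1094.4567 N
  Ry@4 = -213.9967 N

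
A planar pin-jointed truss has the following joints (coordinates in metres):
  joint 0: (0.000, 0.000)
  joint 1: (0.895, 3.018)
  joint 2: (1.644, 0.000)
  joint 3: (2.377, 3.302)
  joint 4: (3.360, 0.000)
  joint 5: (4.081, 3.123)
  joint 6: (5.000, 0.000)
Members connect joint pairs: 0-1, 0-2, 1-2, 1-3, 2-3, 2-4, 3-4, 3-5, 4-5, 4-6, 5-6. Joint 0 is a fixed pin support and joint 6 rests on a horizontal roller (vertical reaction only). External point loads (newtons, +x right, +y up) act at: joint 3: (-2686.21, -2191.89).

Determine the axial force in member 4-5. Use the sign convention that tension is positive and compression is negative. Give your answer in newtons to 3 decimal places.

N=7 nodes, M=11 members, R=3 reactions → 2N=14, M+R=14
member 0 (0-1): L=3.1479, (cx,cy)=(0.2843,0.9587)
member 1 (0-2): L=1.6440, (cx,cy)=(1.0000,0.0000)
member 2 (1-2): L=3.1096, (cx,cy)=(0.2409,-0.9706)
member 3 (1-3): L=1.5090, (cx,cy)=(0.9821,0.1882)
member 4 (2-3): L=3.3824, (cx,cy)=(0.2167,0.9762)
member 5 (2-4): L=1.7160, (cx,cy)=(1.0000,0.0000)
member 6 (3-4): L=3.4452, (cx,cy)=(0.2853,-0.9584)
member 7 (3-5): L=1.7134, (cx,cy)=(0.9945,-0.1045)
member 8 (4-5): L=3.2051, (cx,cy)=(0.2250,0.9744)
member 9 (4-6): L=1.6400, (cx,cy)=(1.0000,0.0000)
member 10 (5-6): L=3.2554, (cx,cy)=(0.2823,-0.9593)
solve A·x = −loads:
  F[0-1] = -3049.6972 N (compression)
  F[0-2] = -1819.1339 N (compression)
  F[1-2] = +2712.3389 N (tension)
  F[1-3] = -1548.0639 N (compression)
  F[2-3] = -2696.5620 N (compression)
  F[2-4] = -581.4358 N (compression)
  F[3-4] = +722.5635 N (tension)
  F[3-5] = +377.3364 N (tension)
  F[4-5] = -710.7437 N (compression)
  F[4-6] = -215.3893 N (compression)
  F[5-6] = +762.9818 N (tension)
  Rx@0 = +2686.2100 N
  Ry@0 = +2923.8386 N
  Ry@6 = -731.9486 N

-710.744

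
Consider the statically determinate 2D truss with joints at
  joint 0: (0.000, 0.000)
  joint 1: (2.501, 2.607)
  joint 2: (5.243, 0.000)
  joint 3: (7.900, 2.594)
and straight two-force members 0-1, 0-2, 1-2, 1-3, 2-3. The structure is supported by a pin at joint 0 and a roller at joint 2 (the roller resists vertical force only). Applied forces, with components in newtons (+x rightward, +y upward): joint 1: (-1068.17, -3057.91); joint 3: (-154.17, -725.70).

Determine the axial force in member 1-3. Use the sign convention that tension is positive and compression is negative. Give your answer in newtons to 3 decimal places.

N=4 nodes, M=5 members, R=3 reactions → 2N=8, M+R=8
member 0 (0-1): L=3.6127, (cx,cy)=(0.6923,0.7216)
member 1 (0-2): L=5.2430, (cx,cy)=(1.0000,0.0000)
member 2 (1-2): L=3.7835, (cx,cy)=(0.7247,-0.6890)
member 3 (1-3): L=5.3990, (cx,cy)=(1.0000,-0.0024)
member 4 (2-3): L=3.7133, (cx,cy)=(0.7155,0.6986)
solve A·x = −loads:
  F[0-1] = -2548.2463 N (compression)
  F[0-2] = +541.7702 N (tension)
  F[1-2] = -1771.2244 N (compression)
  F[1-3] = +587.7072 N (tension)
  F[2-3] = -1036.8065 N (compression)
  Rx@0 = +1222.3400 N
  Ry@0 = +1838.8786 N
  Ry@2 = +1944.7314 N

587.707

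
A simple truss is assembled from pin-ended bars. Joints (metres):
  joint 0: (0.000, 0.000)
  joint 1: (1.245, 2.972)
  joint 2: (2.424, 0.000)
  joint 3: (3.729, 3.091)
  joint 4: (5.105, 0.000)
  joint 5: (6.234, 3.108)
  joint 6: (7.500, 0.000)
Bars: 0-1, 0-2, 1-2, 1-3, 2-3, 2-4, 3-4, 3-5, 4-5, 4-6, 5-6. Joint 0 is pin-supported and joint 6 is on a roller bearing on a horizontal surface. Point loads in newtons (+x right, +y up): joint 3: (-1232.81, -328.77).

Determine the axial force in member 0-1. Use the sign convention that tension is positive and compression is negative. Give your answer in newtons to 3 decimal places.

-730.086

N=7 nodes, M=11 members, R=3 reactions → 2N=14, M+R=14
member 0 (0-1): L=3.2222, (cx,cy)=(0.3864,0.9223)
member 1 (0-2): L=2.4240, (cx,cy)=(1.0000,0.0000)
member 2 (1-2): L=3.1973, (cx,cy)=(0.3687,-0.9295)
member 3 (1-3): L=2.4868, (cx,cy)=(0.9989,0.0479)
member 4 (2-3): L=3.3552, (cx,cy)=(0.3889,0.9213)
member 5 (2-4): L=2.6810, (cx,cy)=(1.0000,0.0000)
member 6 (3-4): L=3.3834, (cx,cy)=(0.4067,-0.9136)
member 7 (3-5): L=2.5051, (cx,cy)=(1.0000,0.0068)
member 8 (4-5): L=3.3067, (cx,cy)=(0.3414,0.9399)
member 9 (4-6): L=2.3950, (cx,cy)=(1.0000,0.0000)
member 10 (5-6): L=3.3560, (cx,cy)=(0.3772,-0.9261)
solve A·x = −loads:
  F[0-1] = -730.0856 N (compression)
  F[0-2] = -950.7213 N (compression)
  F[1-2] = +696.6607 N (tension)
  F[1-3] = -539.5983 N (compression)
  F[2-3] = -702.9151 N (compression)
  F[2-4] = -420.4313 N (compression)
  F[3-4] = +379.1994 N (tension)
  F[3-5] = +266.2220 N (tension)
  F[4-5] = -368.5725 N (compression)
  F[4-6] = -140.3751 N (compression)
  F[5-6] = +372.1109 N (tension)
  Rx@0 = +1232.8100 N
  Ry@0 = +673.3877 N
  Ry@6 = -344.6177 N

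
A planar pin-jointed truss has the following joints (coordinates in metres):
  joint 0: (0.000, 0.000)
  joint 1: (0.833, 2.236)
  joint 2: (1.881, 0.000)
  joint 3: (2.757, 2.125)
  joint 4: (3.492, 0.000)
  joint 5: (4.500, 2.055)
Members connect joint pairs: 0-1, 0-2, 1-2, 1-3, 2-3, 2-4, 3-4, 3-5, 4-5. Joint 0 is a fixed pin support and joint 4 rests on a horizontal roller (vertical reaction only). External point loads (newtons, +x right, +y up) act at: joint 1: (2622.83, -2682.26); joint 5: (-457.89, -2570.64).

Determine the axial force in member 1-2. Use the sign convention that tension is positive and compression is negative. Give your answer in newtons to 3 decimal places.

N=6 nodes, M=9 members, R=3 reactions → 2N=12, M+R=12
member 0 (0-1): L=2.3861, (cx,cy)=(0.3491,0.9371)
member 1 (0-2): L=1.8810, (cx,cy)=(1.0000,0.0000)
member 2 (1-2): L=2.4694, (cx,cy)=(0.4244,-0.9055)
member 3 (1-3): L=1.9272, (cx,cy)=(0.9983,-0.0576)
member 4 (2-3): L=2.2985, (cx,cy)=(0.3811,0.9245)
member 5 (2-4): L=1.6110, (cx,cy)=(1.0000,0.0000)
member 6 (3-4): L=2.2485, (cx,cy)=(0.3269,-0.9451)
member 7 (3-5): L=1.7444, (cx,cy)=(0.9992,-0.0401)
member 8 (4-5): L=2.2889, (cx,cy)=(0.4404,0.8978)
solve A·x = −loads:
  F[0-1] = +116.9696 N (tension)
  F[0-2] = +2124.1057 N (tension)
  F[1-2] = -2999.9166 N (compression)
  F[1-3] = -1311.0303 N (compression)
  F[2-3] = +2938.1143 N (tension)
  F[2-4] = -268.8154 N (compression)
  F[3-4] = -2987.6218 N (compression)
  F[3-5] = +788.1583 N (tension)
  F[4-5] = -2828.0098 N (compression)
  Rx@0 = -2164.9400 N
  Ry@0 = -109.6105 N
  Ry@4 = +5362.5105 N

-2999.917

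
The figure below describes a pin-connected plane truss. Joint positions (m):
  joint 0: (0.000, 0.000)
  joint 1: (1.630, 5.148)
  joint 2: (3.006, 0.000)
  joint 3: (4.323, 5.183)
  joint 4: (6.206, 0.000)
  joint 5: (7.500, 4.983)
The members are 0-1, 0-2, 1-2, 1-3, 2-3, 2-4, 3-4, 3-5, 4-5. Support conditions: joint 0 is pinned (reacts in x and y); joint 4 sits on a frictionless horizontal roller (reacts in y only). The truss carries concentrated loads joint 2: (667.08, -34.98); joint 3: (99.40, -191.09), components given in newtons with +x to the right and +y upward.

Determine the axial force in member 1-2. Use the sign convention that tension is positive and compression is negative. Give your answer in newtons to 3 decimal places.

-7.189

N=6 nodes, M=9 members, R=3 reactions → 2N=12, M+R=12
member 0 (0-1): L=5.3999, (cx,cy)=(0.3019,0.9534)
member 1 (0-2): L=3.0060, (cx,cy)=(1.0000,0.0000)
member 2 (1-2): L=5.3287, (cx,cy)=(0.2582,-0.9661)
member 3 (1-3): L=2.6932, (cx,cy)=(0.9999,0.0130)
member 4 (2-3): L=5.3477, (cx,cy)=(0.2463,0.9692)
member 5 (2-4): L=3.2000, (cx,cy)=(1.0000,0.0000)
member 6 (3-4): L=5.5145, (cx,cy)=(0.3415,-0.9399)
member 7 (3-5): L=3.1833, (cx,cy)=(0.9980,-0.0628)
member 8 (4-5): L=5.1483, (cx,cy)=(0.2513,0.9679)
solve A·x = −loads:
  F[0-1] = +7.3408 N (tension)
  F[0-2] = +764.2641 N (tension)
  F[1-2] = -7.1892 N (compression)
  F[1-3] = +4.0726 N (tension)
  F[2-3] = +43.2577 N (tension)
  F[2-4] = +84.6745 N (tension)
  F[3-4] = -247.9730 N (compression)
  F[3-5] = -0.0000 N (compression)
  F[4-5] = +0.0000 N (tension)
  Rx@0 = -766.4800 N
  Ry@0 = -6.9983 N
  Ry@4 = +233.0683 N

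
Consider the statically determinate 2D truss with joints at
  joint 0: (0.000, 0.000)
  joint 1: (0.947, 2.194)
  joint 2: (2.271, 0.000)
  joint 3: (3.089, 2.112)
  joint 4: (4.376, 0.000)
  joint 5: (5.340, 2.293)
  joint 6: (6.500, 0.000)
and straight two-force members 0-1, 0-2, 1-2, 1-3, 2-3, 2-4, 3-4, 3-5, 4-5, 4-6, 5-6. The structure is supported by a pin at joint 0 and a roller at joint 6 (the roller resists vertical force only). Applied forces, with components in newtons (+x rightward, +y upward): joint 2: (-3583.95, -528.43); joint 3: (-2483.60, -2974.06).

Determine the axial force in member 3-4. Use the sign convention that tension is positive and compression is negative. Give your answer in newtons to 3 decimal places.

-997.714

N=7 nodes, M=11 members, R=3 reactions → 2N=14, M+R=14
member 0 (0-1): L=2.3897, (cx,cy)=(0.3963,0.9181)
member 1 (0-2): L=2.2710, (cx,cy)=(1.0000,0.0000)
member 2 (1-2): L=2.5625, (cx,cy)=(0.5167,-0.8562)
member 3 (1-3): L=2.1436, (cx,cy)=(0.9993,-0.0383)
member 4 (2-3): L=2.2649, (cx,cy)=(0.3612,0.9325)
member 5 (2-4): L=2.1050, (cx,cy)=(1.0000,0.0000)
member 6 (3-4): L=2.4732, (cx,cy)=(0.5204,-0.8539)
member 7 (3-5): L=2.2583, (cx,cy)=(0.9968,0.0802)
member 8 (4-5): L=2.4874, (cx,cy)=(0.3876,0.9218)
member 9 (4-6): L=2.1240, (cx,cy)=(1.0000,0.0000)
member 10 (5-6): L=2.5697, (cx,cy)=(0.4514,-0.8923)
solve A·x = −loads:
  F[0-1] = -2953.2796 N (compression)
  F[0-2] = -4897.1897 N (compression)
  F[1-2] = +3295.4026 N (tension)
  F[1-3] = -2875.1163 N (compression)
  F[2-3] = -2459.0145 N (compression)
  F[2-4] = +1277.5280 N (tension)
  F[3-4] = -997.7143 N (compression)
  F[3-5] = -760.7949 N (compression)
  F[4-5] = +924.2193 N (tension)
  F[4-6] = +400.1627 N (tension)
  F[5-6] = -886.4699 N (compression)
  Rx@0 = +6067.5500 N
  Ry@0 = +2711.4788 N
  Ry@6 = +791.0112 N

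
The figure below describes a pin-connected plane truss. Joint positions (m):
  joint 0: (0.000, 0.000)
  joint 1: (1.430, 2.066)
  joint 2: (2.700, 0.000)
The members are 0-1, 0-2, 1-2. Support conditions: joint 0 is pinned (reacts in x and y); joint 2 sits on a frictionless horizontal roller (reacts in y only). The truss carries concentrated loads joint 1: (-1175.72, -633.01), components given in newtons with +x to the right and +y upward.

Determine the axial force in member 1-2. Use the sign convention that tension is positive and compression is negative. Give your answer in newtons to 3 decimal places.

662.489

N=3 nodes, M=3 members, R=3 reactions → 2N=6, M+R=6
member 0 (0-1): L=2.5126, (cx,cy)=(0.5691,0.8222)
member 1 (0-2): L=2.7000, (cx,cy)=(1.0000,0.0000)
member 2 (1-2): L=2.4251, (cx,cy)=(0.5237,-0.8519)
solve A·x = −loads:
  F[0-1] = -1456.2401 N (compression)
  F[0-2] = -346.9342 N (compression)
  F[1-2] = +662.4886 N (tension)
  Rx@0 = +1175.7200 N
  Ry@0 = +1197.3927 N
  Ry@2 = -564.3827 N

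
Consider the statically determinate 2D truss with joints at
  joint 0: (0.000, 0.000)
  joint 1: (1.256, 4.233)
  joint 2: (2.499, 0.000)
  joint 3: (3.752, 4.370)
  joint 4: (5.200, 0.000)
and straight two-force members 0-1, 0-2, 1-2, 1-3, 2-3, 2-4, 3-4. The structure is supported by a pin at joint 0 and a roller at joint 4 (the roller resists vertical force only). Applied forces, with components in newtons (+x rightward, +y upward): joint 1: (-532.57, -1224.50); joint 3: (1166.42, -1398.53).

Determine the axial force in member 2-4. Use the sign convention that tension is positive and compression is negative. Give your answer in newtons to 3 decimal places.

N=5 nodes, M=7 members, R=3 reactions → 2N=10, M+R=10
member 0 (0-1): L=4.4154, (cx,cy)=(0.2845,0.9587)
member 1 (0-2): L=2.4990, (cx,cy)=(1.0000,0.0000)
member 2 (1-2): L=4.4117, (cx,cy)=(0.2817,-0.9595)
member 3 (1-3): L=2.4998, (cx,cy)=(0.9985,0.0548)
member 4 (2-3): L=4.5461, (cx,cy)=(0.2756,0.9613)
member 5 (2-4): L=2.7010, (cx,cy)=(1.0000,0.0000)
member 6 (3-4): L=4.6037, (cx,cy)=(0.3145,-0.9492)
solve A·x = −loads:
  F[0-1] = -804.7078 N (compression)
  F[0-2] = +862.7559 N (tension)
  F[1-2] = -447.5792 N (compression)
  F[1-3] = +430.4160 N (tension)
  F[2-3] = +446.7513 N (tension)
  F[2-4] = +613.5166 N (tension)
  F[3-4] = -1950.5638 N (compression)
  Rx@0 = -633.8500 N
  Ry@0 = +771.4640 N
  Ry@4 = +1851.5660 N

613.517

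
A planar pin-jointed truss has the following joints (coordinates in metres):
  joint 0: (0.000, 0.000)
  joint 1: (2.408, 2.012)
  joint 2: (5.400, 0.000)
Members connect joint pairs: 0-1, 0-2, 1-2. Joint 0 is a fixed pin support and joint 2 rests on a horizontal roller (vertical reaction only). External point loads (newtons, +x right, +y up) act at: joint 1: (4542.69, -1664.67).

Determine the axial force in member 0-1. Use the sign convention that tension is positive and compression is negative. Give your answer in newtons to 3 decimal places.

N=3 nodes, M=3 members, R=3 reactions → 2N=6, M+R=6
member 0 (0-1): L=3.1379, (cx,cy)=(0.7674,0.6412)
member 1 (0-2): L=5.4000, (cx,cy)=(1.0000,0.0000)
member 2 (1-2): L=3.6056, (cx,cy)=(0.8298,-0.5580)
solve A·x = −loads:
  F[0-1] = +1201.2443 N (tension)
  F[0-2] = +3620.8734 N (tension)
  F[1-2] = -4363.4189 N (compression)
  Rx@0 = -4542.6900 N
  Ry@0 = -770.2222 N
  Ry@2 = +2434.8922 N

1201.244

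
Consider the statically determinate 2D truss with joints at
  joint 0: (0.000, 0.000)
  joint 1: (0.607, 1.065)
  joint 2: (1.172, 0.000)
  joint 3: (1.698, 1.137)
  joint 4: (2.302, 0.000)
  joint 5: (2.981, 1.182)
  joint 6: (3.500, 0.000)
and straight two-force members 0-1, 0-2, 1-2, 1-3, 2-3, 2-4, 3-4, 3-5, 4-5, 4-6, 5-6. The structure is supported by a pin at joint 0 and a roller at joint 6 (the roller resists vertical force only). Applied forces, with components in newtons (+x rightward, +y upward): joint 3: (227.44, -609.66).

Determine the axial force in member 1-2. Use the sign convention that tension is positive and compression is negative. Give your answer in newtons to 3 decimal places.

N=7 nodes, M=11 members, R=3 reactions → 2N=14, M+R=14
member 0 (0-1): L=1.2258, (cx,cy)=(0.4952,0.8688)
member 1 (0-2): L=1.1720, (cx,cy)=(1.0000,0.0000)
member 2 (1-2): L=1.2056, (cx,cy)=(0.4686,-0.8834)
member 3 (1-3): L=1.0934, (cx,cy)=(0.9978,0.0659)
member 4 (2-3): L=1.2528, (cx,cy)=(0.4199,0.9076)
member 5 (2-4): L=1.1300, (cx,cy)=(1.0000,0.0000)
member 6 (3-4): L=1.2875, (cx,cy)=(0.4691,-0.8831)
member 7 (3-5): L=1.2838, (cx,cy)=(0.9994,0.0351)
member 8 (4-5): L=1.3631, (cx,cy)=(0.4981,0.8671)
member 9 (4-6): L=1.1980, (cx,cy)=(1.0000,0.0000)
member 10 (5-6): L=1.2909, (cx,cy)=(0.4020,-0.9156)
solve A·x = −loads:
  F[0-1] = -276.2474 N (compression)
  F[0-2] = +364.2300 N (tension)
  F[1-2] = +252.6214 N (tension)
  F[1-3] = -255.7361 N (compression)
  F[2-3] = -245.8852 N (compression)
  F[2-4] = +585.8603 N (tension)
  F[3-4] = -433.7647 N (compression)
  F[3-5] = -382.6007 N (compression)
  F[4-5] = +441.7753 N (tension)
  F[4-6] = +162.3116 N (tension)
  F[5-6] = -403.7225 N (compression)
  Rx@0 = -227.4400 N
  Ry@0 = +240.0023 N
  Ry@6 = +369.6577 N

252.621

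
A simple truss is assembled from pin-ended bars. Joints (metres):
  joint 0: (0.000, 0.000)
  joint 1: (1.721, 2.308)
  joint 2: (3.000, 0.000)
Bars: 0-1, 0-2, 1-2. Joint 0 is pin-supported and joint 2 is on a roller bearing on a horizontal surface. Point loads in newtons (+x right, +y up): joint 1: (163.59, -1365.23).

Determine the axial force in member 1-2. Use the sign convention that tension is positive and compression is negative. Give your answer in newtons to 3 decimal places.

-1039.291

N=3 nodes, M=3 members, R=3 reactions → 2N=6, M+R=6
member 0 (0-1): L=2.8790, (cx,cy)=(0.5978,0.8017)
member 1 (0-2): L=3.0000, (cx,cy)=(1.0000,0.0000)
member 2 (1-2): L=2.6387, (cx,cy)=(0.4847,-0.8747)
solve A·x = −loads:
  F[0-1] = -569.0510 N (compression)
  F[0-2] = +503.7543 N (tension)
  F[1-2] = -1039.2912 N (compression)
  Rx@0 = -163.5900 N
  Ry@0 = +456.1878 N
  Ry@2 = +909.0422 N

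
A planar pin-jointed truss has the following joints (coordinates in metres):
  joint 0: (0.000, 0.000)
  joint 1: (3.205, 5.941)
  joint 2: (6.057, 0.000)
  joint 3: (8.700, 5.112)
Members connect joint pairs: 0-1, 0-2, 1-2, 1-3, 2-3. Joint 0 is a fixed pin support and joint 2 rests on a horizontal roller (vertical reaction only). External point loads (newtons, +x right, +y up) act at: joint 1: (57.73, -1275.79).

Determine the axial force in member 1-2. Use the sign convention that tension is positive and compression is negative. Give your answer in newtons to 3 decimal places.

-811.639

N=4 nodes, M=5 members, R=3 reactions → 2N=8, M+R=8
member 0 (0-1): L=6.7504, (cx,cy)=(0.4748,0.8801)
member 1 (0-2): L=6.0570, (cx,cy)=(1.0000,0.0000)
member 2 (1-2): L=6.5901, (cx,cy)=(0.4328,-0.9015)
member 3 (1-3): L=5.5572, (cx,cy)=(0.9888,-0.1492)
member 4 (2-3): L=5.7548, (cx,cy)=(0.4593,0.8883)
solve A·x = −loads:
  F[0-1] = -618.2189 N (compression)
  F[0-2] = +351.2533 N (tension)
  F[1-2] = -811.6388 N (compression)
  F[1-3] = -0.0000 N (compression)
  F[2-3] = +0.0000 N (tension)
  Rx@0 = -57.7300 N
  Ry@0 = +544.0943 N
  Ry@2 = +731.6957 N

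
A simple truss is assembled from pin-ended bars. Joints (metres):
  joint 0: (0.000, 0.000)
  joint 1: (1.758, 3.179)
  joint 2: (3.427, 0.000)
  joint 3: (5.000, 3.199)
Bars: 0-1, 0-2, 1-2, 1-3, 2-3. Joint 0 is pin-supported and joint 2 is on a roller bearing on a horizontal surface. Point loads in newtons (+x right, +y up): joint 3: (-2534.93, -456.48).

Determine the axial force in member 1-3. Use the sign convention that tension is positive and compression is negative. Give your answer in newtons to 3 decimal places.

N=4 nodes, M=5 members, R=3 reactions → 2N=8, M+R=8
member 0 (0-1): L=3.6327, (cx,cy)=(0.4839,0.8751)
member 1 (0-2): L=3.4270, (cx,cy)=(1.0000,0.0000)
member 2 (1-2): L=3.5905, (cx,cy)=(0.4648,-0.8854)
member 3 (1-3): L=3.2421, (cx,cy)=(1.0000,0.0062)
member 4 (2-3): L=3.5648, (cx,cy)=(0.4413,0.8974)
solve A·x = −loads:
  F[0-1] = -2464.5709 N (compression)
  F[0-2] = -1342.2359 N (compression)
  F[1-2] = +2419.7762 N (tension)
  F[1-3] = -2317.5454 N (compression)
  F[2-3] = -492.7487 N (compression)
  Rx@0 = +2534.9300 N
  Ry@0 = +2156.7546 N
  Ry@2 = -1700.2746 N

-2317.545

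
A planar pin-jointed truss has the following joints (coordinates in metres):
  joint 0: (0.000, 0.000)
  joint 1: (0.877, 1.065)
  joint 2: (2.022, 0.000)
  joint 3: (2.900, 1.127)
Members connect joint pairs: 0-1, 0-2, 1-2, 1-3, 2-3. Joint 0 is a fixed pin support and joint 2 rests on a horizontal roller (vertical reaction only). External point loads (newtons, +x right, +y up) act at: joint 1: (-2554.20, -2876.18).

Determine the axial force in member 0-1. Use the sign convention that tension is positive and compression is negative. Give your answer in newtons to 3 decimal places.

N=4 nodes, M=5 members, R=3 reactions → 2N=8, M+R=8
member 0 (0-1): L=1.3796, (cx,cy)=(0.6357,0.7720)
member 1 (0-2): L=2.0220, (cx,cy)=(1.0000,0.0000)
member 2 (1-2): L=1.5637, (cx,cy)=(0.7322,-0.6811)
member 3 (1-3): L=2.0239, (cx,cy)=(0.9995,0.0306)
member 4 (2-3): L=1.4286, (cx,cy)=(0.6146,0.7889)
solve A·x = −loads:
  F[0-1] = -3852.5889 N (compression)
  F[0-2] = -105.1792 N (compression)
  F[1-2] = +143.6435 N (tension)
  F[1-3] = -0.0000 N (compression)
  F[2-3] = +0.0000 N (tension)
  Rx@0 = +2554.2000 N
  Ry@0 = +2974.0104 N
  Ry@2 = -97.8304 N

-3852.589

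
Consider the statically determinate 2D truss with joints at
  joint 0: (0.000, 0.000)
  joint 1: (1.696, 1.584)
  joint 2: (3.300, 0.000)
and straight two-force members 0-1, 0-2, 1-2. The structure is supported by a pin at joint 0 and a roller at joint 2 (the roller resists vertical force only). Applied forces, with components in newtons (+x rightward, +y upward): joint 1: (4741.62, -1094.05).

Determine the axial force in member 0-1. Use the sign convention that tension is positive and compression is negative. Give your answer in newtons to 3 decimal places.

N=3 nodes, M=3 members, R=3 reactions → 2N=6, M+R=6
member 0 (0-1): L=2.3207, (cx,cy)=(0.7308,0.6826)
member 1 (0-2): L=3.3000, (cx,cy)=(1.0000,0.0000)
member 2 (1-2): L=2.2543, (cx,cy)=(0.7115,-0.7027)
solve A·x = −loads:
  F[0-1] = +2555.3697 N (tension)
  F[0-2] = +2874.0895 N (tension)
  F[1-2] = -4039.3156 N (compression)
  Rx@0 = -4741.6200 N
  Ry@0 = -1744.2030 N
  Ry@2 = +2838.2530 N

2555.370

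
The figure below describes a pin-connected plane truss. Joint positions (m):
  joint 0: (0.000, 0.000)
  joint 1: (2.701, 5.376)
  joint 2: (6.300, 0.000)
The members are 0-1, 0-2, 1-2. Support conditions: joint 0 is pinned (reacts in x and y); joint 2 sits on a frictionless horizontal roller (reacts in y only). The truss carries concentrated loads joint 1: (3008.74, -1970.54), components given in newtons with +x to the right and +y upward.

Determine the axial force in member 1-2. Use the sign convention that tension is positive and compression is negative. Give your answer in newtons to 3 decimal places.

N=3 nodes, M=3 members, R=3 reactions → 2N=6, M+R=6
member 0 (0-1): L=6.0164, (cx,cy)=(0.4489,0.8936)
member 1 (0-2): L=6.3000, (cx,cy)=(1.0000,0.0000)
member 2 (1-2): L=6.4695, (cx,cy)=(0.5563,-0.8310)
solve A·x = −loads:
  F[0-1] = +1613.4855 N (tension)
  F[0-2] = +2284.3796 N (tension)
  F[1-2] = -4106.3487 N (compression)
  Rx@0 = -3008.7400 N
  Ry@0 = -1441.7481 N
  Ry@2 = +3412.2881 N

-4106.349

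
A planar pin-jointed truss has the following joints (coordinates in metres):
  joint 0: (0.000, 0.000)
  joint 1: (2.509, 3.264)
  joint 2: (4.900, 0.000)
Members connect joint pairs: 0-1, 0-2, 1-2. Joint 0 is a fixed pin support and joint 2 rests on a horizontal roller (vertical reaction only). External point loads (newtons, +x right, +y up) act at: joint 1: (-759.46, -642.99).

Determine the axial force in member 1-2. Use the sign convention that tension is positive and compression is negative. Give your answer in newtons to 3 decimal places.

218.983

N=3 nodes, M=3 members, R=3 reactions → 2N=6, M+R=6
member 0 (0-1): L=4.1169, (cx,cy)=(0.6094,0.7928)
member 1 (0-2): L=4.9000, (cx,cy)=(1.0000,0.0000)
member 2 (1-2): L=4.0461, (cx,cy)=(0.5909,-0.8067)
solve A·x = −loads:
  F[0-1] = -1033.8213 N (compression)
  F[0-2] = -129.4072 N (compression)
  F[1-2] = +218.9832 N (tension)
  Rx@0 = +759.4600 N
  Ry@0 = +819.6462 N
  Ry@2 = -176.6562 N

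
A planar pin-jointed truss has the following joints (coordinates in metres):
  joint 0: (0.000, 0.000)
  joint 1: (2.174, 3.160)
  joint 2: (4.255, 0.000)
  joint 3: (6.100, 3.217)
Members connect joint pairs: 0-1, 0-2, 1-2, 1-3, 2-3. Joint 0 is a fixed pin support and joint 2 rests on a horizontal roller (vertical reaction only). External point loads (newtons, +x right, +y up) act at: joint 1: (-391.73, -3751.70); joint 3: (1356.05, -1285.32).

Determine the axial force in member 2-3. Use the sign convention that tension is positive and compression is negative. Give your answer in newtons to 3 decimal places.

N=4 nodes, M=5 members, R=3 reactions → 2N=8, M+R=8
member 0 (0-1): L=3.8356, (cx,cy)=(0.5668,0.8239)
member 1 (0-2): L=4.2550, (cx,cy)=(1.0000,0.0000)
member 2 (1-2): L=3.7837, (cx,cy)=(0.5500,-0.8352)
member 3 (1-3): L=3.9264, (cx,cy)=(0.9999,0.0145)
member 4 (2-3): L=3.7085, (cx,cy)=(0.4975,0.8675)
solve A·x = −loads:
  F[0-1] = -659.3388 N (compression)
  F[0-2] = +1338.0295 N (tension)
  F[1-2] = -3805.0457 N (compression)
  F[1-3] = +2110.9993 N (tension)
  F[2-3] = -1517.0293 N (compression)
  Rx@0 = -964.3200 N
  Ry@0 = +543.2024 N
  Ry@2 = +4493.8176 N

-1517.029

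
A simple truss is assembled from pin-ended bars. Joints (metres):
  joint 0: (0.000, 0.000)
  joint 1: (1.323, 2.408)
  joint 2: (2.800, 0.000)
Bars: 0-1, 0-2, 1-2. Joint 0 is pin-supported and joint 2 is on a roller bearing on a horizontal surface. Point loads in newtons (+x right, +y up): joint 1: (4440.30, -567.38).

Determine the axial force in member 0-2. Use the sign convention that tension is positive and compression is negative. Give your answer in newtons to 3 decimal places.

N=3 nodes, M=3 members, R=3 reactions → 2N=6, M+R=6
member 0 (0-1): L=2.7475, (cx,cy)=(0.4815,0.8764)
member 1 (0-2): L=2.8000, (cx,cy)=(1.0000,0.0000)
member 2 (1-2): L=2.8249, (cx,cy)=(0.5229,-0.8524)
solve A·x = −loads:
  F[0-1] = +4015.5644 N (tension)
  F[0-2] = +2506.6954 N (tension)
  F[1-2] = -4794.2681 N (compression)
  Rx@0 = -4440.3000 N
  Ry@0 = -3519.3650 N
  Ry@2 = +4086.7450 N

2506.695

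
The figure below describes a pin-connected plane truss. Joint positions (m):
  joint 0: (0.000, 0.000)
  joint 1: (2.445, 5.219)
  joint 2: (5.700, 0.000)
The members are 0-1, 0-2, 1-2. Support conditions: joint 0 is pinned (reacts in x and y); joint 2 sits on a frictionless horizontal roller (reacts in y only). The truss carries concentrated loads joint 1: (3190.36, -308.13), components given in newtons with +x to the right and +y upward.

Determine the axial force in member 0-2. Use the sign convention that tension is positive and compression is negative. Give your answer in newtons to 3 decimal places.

N=3 nodes, M=3 members, R=3 reactions → 2N=6, M+R=6
member 0 (0-1): L=5.7633, (cx,cy)=(0.4242,0.9056)
member 1 (0-2): L=5.7000, (cx,cy)=(1.0000,0.0000)
member 2 (1-2): L=6.1509, (cx,cy)=(0.5292,-0.8485)
solve A·x = −loads:
  F[0-1] = +3031.4967 N (tension)
  F[0-2] = +1904.2966 N (tension)
  F[1-2] = -3598.4784 N (compression)
  Rx@0 = -3190.3600 N
  Ry@0 = -2745.1799 N
  Ry@2 = +3053.3099 N

1904.297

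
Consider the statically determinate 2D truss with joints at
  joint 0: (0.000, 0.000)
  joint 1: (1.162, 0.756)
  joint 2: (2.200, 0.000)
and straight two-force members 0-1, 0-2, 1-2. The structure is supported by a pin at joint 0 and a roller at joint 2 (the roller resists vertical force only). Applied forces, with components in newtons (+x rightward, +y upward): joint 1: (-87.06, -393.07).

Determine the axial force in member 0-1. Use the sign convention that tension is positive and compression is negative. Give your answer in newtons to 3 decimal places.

-394.934

N=3 nodes, M=3 members, R=3 reactions → 2N=6, M+R=6
member 0 (0-1): L=1.3863, (cx,cy)=(0.8382,0.5453)
member 1 (0-2): L=2.2000, (cx,cy)=(1.0000,0.0000)
member 2 (1-2): L=1.2841, (cx,cy)=(0.8083,-0.5887)
solve A·x = −loads:
  F[0-1] = -394.9339 N (compression)
  F[0-2] = +243.9787 N (tension)
  F[1-2] = -301.8299 N (compression)
  Rx@0 = +87.0600 N
  Ry@0 = +215.3746 N
  Ry@2 = +177.6954 N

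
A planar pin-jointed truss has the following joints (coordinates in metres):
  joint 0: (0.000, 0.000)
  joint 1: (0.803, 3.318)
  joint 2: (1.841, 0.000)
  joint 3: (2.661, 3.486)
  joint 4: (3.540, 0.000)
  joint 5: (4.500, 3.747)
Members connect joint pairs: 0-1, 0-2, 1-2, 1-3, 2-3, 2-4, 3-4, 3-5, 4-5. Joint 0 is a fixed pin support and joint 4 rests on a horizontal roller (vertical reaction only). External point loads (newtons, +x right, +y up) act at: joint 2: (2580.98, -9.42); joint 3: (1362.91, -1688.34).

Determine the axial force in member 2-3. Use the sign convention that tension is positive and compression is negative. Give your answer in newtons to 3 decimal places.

N=6 nodes, M=9 members, R=3 reactions → 2N=12, M+R=12
member 0 (0-1): L=3.4138, (cx,cy)=(0.2352,0.9719)
member 1 (0-2): L=1.8410, (cx,cy)=(1.0000,0.0000)
member 2 (1-2): L=3.4766, (cx,cy)=(0.2986,-0.9544)
member 3 (1-3): L=1.8656, (cx,cy)=(0.9959,0.0901)
member 4 (2-3): L=3.5811, (cx,cy)=(0.2290,0.9734)
member 5 (2-4): L=1.6990, (cx,cy)=(1.0000,0.0000)
member 6 (3-4): L=3.5951, (cx,cy)=(0.2445,-0.9696)
member 7 (3-5): L=1.8574, (cx,cy)=(0.9901,0.1405)
member 8 (4-5): L=3.8680, (cx,cy)=(0.2482,0.9687)
solve A·x = −loads:
  F[0-1] = +944.8875 N (tension)
  F[0-2] = +3721.6310 N (tension)
  F[1-2] = -915.3179 N (compression)
  F[1-3] = +497.5669 N (tension)
  F[2-3] = +907.0879 N (tension)
  F[2-4] = +659.6624 N (tension)
  F[3-4] = -2698.0213 N (compression)
  F[3-5] = +0.0000 N (tension)
  F[4-5] = -0.0000 N (compression)
  Rx@0 = -3943.8900 N
  Ry@0 = -918.3754 N
  Ry@4 = +2616.1354 N

907.088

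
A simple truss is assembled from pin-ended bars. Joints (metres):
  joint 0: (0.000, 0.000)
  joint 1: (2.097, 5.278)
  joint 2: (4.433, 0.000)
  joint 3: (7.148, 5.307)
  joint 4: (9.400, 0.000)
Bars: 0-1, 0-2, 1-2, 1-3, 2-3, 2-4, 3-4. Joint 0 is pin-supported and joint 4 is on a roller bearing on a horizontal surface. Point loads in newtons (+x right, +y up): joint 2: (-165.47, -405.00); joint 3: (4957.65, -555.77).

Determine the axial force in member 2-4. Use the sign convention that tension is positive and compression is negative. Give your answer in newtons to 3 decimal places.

1448.112

N=5 nodes, M=7 members, R=3 reactions → 2N=10, M+R=10
member 0 (0-1): L=5.6793, (cx,cy)=(0.3692,0.9293)
member 1 (0-2): L=4.4330, (cx,cy)=(1.0000,0.0000)
member 2 (1-2): L=5.7718, (cx,cy)=(0.4047,-0.9144)
member 3 (1-3): L=5.0511, (cx,cy)=(1.0000,0.0057)
member 4 (2-3): L=5.9612, (cx,cy)=(0.4554,0.8903)
member 5 (2-4): L=4.9670, (cx,cy)=(1.0000,0.0000)
member 6 (3-4): L=5.7650, (cx,cy)=(0.3906,-0.9205)
solve A·x = −loads:
  F[0-1] = +2638.2381 N (tension)
  F[0-2] = +3818.0521 N (tension)
  F[1-2] = -2668.3211 N (compression)
  F[1-3] = +2054.0936 N (tension)
  F[2-3] = +3195.7065 N (tension)
  F[2-4] = +1448.1122 N (tension)
  F[3-4] = -3707.1195 N (compression)
  Rx@0 = -4792.1800 N
  Ry@0 = -2451.8106 N
  Ry@4 = +3412.5806 N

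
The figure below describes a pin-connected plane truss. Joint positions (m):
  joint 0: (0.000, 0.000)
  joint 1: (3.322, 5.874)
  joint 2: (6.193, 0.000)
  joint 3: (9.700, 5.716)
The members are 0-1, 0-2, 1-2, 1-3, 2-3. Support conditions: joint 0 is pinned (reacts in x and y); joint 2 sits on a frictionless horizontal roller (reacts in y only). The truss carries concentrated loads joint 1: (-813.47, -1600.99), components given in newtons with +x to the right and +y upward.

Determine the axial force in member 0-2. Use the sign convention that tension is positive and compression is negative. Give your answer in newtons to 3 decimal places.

N=4 nodes, M=5 members, R=3 reactions → 2N=8, M+R=8
member 0 (0-1): L=6.7483, (cx,cy)=(0.4923,0.8704)
member 1 (0-2): L=6.1930, (cx,cy)=(1.0000,0.0000)
member 2 (1-2): L=6.5381, (cx,cy)=(0.4391,-0.8984)
member 3 (1-3): L=6.3800, (cx,cy)=(0.9997,-0.0248)
member 4 (2-3): L=6.7061, (cx,cy)=(0.5230,0.8524)
solve A·x = −loads:
  F[0-1] = -1739.0809 N (compression)
  F[0-2] = +42.6310 N (tension)
  F[1-2] = -97.0829 N (compression)
  F[1-3] = +0.0000 N (tension)
  F[2-3] = -0.0000 N (compression)
  Rx@0 = +813.4700 N
  Ry@0 = +1513.7680 N
  Ry@2 = +87.2220 N

42.631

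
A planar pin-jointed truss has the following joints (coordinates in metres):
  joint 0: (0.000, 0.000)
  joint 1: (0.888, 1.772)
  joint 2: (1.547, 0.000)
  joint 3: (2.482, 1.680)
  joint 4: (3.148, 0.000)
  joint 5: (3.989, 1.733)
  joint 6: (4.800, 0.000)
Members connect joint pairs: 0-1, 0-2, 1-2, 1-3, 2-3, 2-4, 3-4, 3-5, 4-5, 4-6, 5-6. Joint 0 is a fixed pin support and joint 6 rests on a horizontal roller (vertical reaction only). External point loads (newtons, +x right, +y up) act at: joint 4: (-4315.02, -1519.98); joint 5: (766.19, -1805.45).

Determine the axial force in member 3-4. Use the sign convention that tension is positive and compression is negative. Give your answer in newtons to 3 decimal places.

554.743

N=7 nodes, M=11 members, R=3 reactions → 2N=14, M+R=14
member 0 (0-1): L=1.9821, (cx,cy)=(0.4480,0.8940)
member 1 (0-2): L=1.5470, (cx,cy)=(1.0000,0.0000)
member 2 (1-2): L=1.8906, (cx,cy)=(0.3486,-0.9373)
member 3 (1-3): L=1.5967, (cx,cy)=(0.9983,-0.0576)
member 4 (2-3): L=1.9227, (cx,cy)=(0.4863,0.8738)
member 5 (2-4): L=1.6010, (cx,cy)=(1.0000,0.0000)
member 6 (3-4): L=1.8072, (cx,cy)=(0.3685,-0.9296)
member 7 (3-5): L=1.5079, (cx,cy)=(0.9994,0.0351)
member 8 (4-5): L=1.9263, (cx,cy)=(0.4366,0.8997)
member 9 (4-6): L=1.6520, (cx,cy)=(1.0000,0.0000)
member 10 (5-6): L=1.9134, (cx,cy)=(0.4239,-0.9057)
solve A·x = −loads:
  F[0-1] = -616.9256 N (compression)
  F[0-2] = -3272.4346 N (compression)
  F[1-2] = +618.7535 N (tension)
  F[1-3] = -492.8942 N (compression)
  F[2-3] = -663.7147 N (compression)
  F[2-4] = -2733.9868 N (compression)
  F[3-4] = +554.7429 N (tension)
  F[3-5] = -1019.9110 N (compression)
  F[4-5] = +1116.2905 N (tension)
  F[4-6] = +1298.1074 N (tension)
  F[5-6] = -3062.5996 N (compression)
  Rx@0 = +3548.8300 N
  Ry@0 = +551.5458 N
  Ry@6 = +2773.8842 N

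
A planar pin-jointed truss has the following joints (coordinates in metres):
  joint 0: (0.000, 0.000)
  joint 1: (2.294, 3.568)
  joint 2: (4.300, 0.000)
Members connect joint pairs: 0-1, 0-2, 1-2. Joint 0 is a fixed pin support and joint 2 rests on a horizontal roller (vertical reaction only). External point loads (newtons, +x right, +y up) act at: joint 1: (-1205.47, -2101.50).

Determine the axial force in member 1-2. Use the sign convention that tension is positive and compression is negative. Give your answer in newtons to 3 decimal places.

N=3 nodes, M=3 members, R=3 reactions → 2N=6, M+R=6
member 0 (0-1): L=4.2418, (cx,cy)=(0.5408,0.8411)
member 1 (0-2): L=4.3000, (cx,cy)=(1.0000,0.0000)
member 2 (1-2): L=4.0932, (cx,cy)=(0.4901,-0.8717)
solve A·x = −loads:
  F[0-1] = -2354.6800 N (compression)
  F[0-2] = +67.9533 N (tension)
  F[1-2] = -138.6588 N (compression)
  Rx@0 = +1205.4700 N
  Ry@0 = +1980.6339 N
  Ry@2 = +120.8661 N

-138.659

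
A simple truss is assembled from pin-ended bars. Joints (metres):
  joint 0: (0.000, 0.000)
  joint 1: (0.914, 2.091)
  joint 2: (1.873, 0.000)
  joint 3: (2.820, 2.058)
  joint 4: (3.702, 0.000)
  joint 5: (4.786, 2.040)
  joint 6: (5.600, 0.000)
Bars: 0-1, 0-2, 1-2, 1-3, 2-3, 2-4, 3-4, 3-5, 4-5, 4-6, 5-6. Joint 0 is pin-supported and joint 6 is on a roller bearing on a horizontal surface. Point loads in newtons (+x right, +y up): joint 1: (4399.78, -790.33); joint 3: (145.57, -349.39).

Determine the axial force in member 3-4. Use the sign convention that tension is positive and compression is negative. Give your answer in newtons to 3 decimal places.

N=7 nodes, M=11 members, R=3 reactions → 2N=14, M+R=14
member 0 (0-1): L=2.2820, (cx,cy)=(0.4005,0.9163)
member 1 (0-2): L=1.8730, (cx,cy)=(1.0000,0.0000)
member 2 (1-2): L=2.3004, (cx,cy)=(0.4169,-0.9090)
member 3 (1-3): L=1.9063, (cx,cy)=(0.9999,-0.0173)
member 4 (2-3): L=2.2654, (cx,cy)=(0.4180,0.9084)
member 5 (2-4): L=1.8290, (cx,cy)=(1.0000,0.0000)
member 6 (3-4): L=2.2390, (cx,cy)=(0.3939,-0.9191)
member 7 (3-5): L=1.9661, (cx,cy)=(1.0000,-0.0092)
member 8 (4-5): L=2.3101, (cx,cy)=(0.4692,0.8831)
member 9 (4-6): L=1.8980, (cx,cy)=(1.0000,0.0000)
member 10 (5-6): L=2.1964, (cx,cy)=(0.3706,-0.9288)
solve A·x = −loads:
  F[0-1] = +940.2713 N (tension)
  F[0-2] = +4168.7526 N (tension)
  F[1-2] = -1754.6363 N (compression)
  F[1-3] = -3292.2045 N (compression)
  F[2-3] = +1755.6505 N (tension)
  F[2-4] = +2703.3803 N (tension)
  F[3-4] = -2158.8697 N (compression)
  F[3-5] = -1853.0375 N (compression)
  F[4-5] = +2247.0612 N (tension)
  F[4-6] = +798.5497 N (tension)
  F[5-6] = -2154.7159 N (compression)
  Rx@0 = -4545.3500 N
  Ry@0 = -861.5594 N
  Ry@6 = +2001.2794 N

-2158.870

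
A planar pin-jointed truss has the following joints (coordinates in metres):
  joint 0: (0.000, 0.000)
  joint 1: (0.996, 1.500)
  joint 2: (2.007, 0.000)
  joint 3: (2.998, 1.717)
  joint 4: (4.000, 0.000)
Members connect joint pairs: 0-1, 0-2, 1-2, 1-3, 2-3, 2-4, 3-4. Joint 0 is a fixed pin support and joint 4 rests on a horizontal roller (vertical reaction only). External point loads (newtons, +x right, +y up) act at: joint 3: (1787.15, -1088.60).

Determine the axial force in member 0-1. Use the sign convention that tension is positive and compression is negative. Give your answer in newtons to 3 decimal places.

593.512

N=5 nodes, M=7 members, R=3 reactions → 2N=10, M+R=10
member 0 (0-1): L=1.8006, (cx,cy)=(0.5532,0.8331)
member 1 (0-2): L=2.0070, (cx,cy)=(1.0000,0.0000)
member 2 (1-2): L=1.8089, (cx,cy)=(0.5589,-0.8292)
member 3 (1-3): L=2.0137, (cx,cy)=(0.9942,0.1078)
member 4 (2-3): L=1.9825, (cx,cy)=(0.4999,0.8661)
member 5 (2-4): L=1.9930, (cx,cy)=(1.0000,0.0000)
member 6 (3-4): L=1.9880, (cx,cy)=(0.5040,-0.8637)
solve A·x = −loads:
  F[0-1] = +593.5124 N (tension)
  F[0-2] = +1458.8419 N (tension)
  F[1-2] = -515.6744 N (compression)
  F[1-3] = +620.1311 N (tension)
  F[2-3] = +493.7277 N (tension)
  F[2-4] = +923.8241 N (tension)
  F[3-4] = -1832.8846 N (compression)
  Rx@0 = -1787.1500 N
  Ry@0 = -494.4398 N
  Ry@4 = +1583.0398 N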